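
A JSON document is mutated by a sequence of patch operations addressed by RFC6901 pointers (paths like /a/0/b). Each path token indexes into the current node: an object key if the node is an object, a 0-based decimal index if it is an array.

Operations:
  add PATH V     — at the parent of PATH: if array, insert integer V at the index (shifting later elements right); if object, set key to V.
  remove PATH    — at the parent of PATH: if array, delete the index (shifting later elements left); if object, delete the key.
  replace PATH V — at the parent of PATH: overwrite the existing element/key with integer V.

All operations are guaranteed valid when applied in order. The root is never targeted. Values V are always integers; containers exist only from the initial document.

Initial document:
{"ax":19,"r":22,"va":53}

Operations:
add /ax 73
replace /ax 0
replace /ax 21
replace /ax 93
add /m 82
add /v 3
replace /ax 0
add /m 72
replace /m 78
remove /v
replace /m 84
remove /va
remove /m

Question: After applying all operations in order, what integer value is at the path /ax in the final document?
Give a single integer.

After op 1 (add /ax 73): {"ax":73,"r":22,"va":53}
After op 2 (replace /ax 0): {"ax":0,"r":22,"va":53}
After op 3 (replace /ax 21): {"ax":21,"r":22,"va":53}
After op 4 (replace /ax 93): {"ax":93,"r":22,"va":53}
After op 5 (add /m 82): {"ax":93,"m":82,"r":22,"va":53}
After op 6 (add /v 3): {"ax":93,"m":82,"r":22,"v":3,"va":53}
After op 7 (replace /ax 0): {"ax":0,"m":82,"r":22,"v":3,"va":53}
After op 8 (add /m 72): {"ax":0,"m":72,"r":22,"v":3,"va":53}
After op 9 (replace /m 78): {"ax":0,"m":78,"r":22,"v":3,"va":53}
After op 10 (remove /v): {"ax":0,"m":78,"r":22,"va":53}
After op 11 (replace /m 84): {"ax":0,"m":84,"r":22,"va":53}
After op 12 (remove /va): {"ax":0,"m":84,"r":22}
After op 13 (remove /m): {"ax":0,"r":22}
Value at /ax: 0

Answer: 0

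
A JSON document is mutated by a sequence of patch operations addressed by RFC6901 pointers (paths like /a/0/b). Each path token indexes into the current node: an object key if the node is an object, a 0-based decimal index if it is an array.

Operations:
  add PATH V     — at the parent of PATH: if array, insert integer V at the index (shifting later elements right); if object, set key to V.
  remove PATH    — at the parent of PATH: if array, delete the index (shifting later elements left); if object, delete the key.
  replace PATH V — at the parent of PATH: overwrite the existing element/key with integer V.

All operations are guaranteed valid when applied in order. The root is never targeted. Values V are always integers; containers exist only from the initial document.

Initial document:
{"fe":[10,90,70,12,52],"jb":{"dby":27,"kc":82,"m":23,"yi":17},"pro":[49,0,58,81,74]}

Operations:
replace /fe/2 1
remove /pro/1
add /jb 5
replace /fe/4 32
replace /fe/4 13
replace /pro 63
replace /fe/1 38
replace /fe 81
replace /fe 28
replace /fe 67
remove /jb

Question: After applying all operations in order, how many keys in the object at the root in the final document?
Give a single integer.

Answer: 2

Derivation:
After op 1 (replace /fe/2 1): {"fe":[10,90,1,12,52],"jb":{"dby":27,"kc":82,"m":23,"yi":17},"pro":[49,0,58,81,74]}
After op 2 (remove /pro/1): {"fe":[10,90,1,12,52],"jb":{"dby":27,"kc":82,"m":23,"yi":17},"pro":[49,58,81,74]}
After op 3 (add /jb 5): {"fe":[10,90,1,12,52],"jb":5,"pro":[49,58,81,74]}
After op 4 (replace /fe/4 32): {"fe":[10,90,1,12,32],"jb":5,"pro":[49,58,81,74]}
After op 5 (replace /fe/4 13): {"fe":[10,90,1,12,13],"jb":5,"pro":[49,58,81,74]}
After op 6 (replace /pro 63): {"fe":[10,90,1,12,13],"jb":5,"pro":63}
After op 7 (replace /fe/1 38): {"fe":[10,38,1,12,13],"jb":5,"pro":63}
After op 8 (replace /fe 81): {"fe":81,"jb":5,"pro":63}
After op 9 (replace /fe 28): {"fe":28,"jb":5,"pro":63}
After op 10 (replace /fe 67): {"fe":67,"jb":5,"pro":63}
After op 11 (remove /jb): {"fe":67,"pro":63}
Size at the root: 2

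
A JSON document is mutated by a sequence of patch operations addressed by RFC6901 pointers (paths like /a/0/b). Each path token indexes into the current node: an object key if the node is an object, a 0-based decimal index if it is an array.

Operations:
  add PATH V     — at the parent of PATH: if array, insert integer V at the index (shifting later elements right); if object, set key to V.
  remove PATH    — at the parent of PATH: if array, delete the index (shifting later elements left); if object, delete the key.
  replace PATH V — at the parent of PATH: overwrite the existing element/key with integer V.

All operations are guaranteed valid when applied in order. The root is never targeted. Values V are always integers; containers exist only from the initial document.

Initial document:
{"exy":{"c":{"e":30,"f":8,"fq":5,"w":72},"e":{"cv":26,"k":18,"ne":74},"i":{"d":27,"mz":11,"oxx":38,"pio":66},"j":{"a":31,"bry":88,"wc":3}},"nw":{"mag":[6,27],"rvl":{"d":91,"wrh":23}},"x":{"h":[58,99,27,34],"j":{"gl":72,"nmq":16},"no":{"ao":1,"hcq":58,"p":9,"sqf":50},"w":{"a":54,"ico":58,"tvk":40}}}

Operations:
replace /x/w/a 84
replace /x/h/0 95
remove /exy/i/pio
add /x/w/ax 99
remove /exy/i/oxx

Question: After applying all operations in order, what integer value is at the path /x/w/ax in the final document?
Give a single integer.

Answer: 99

Derivation:
After op 1 (replace /x/w/a 84): {"exy":{"c":{"e":30,"f":8,"fq":5,"w":72},"e":{"cv":26,"k":18,"ne":74},"i":{"d":27,"mz":11,"oxx":38,"pio":66},"j":{"a":31,"bry":88,"wc":3}},"nw":{"mag":[6,27],"rvl":{"d":91,"wrh":23}},"x":{"h":[58,99,27,34],"j":{"gl":72,"nmq":16},"no":{"ao":1,"hcq":58,"p":9,"sqf":50},"w":{"a":84,"ico":58,"tvk":40}}}
After op 2 (replace /x/h/0 95): {"exy":{"c":{"e":30,"f":8,"fq":5,"w":72},"e":{"cv":26,"k":18,"ne":74},"i":{"d":27,"mz":11,"oxx":38,"pio":66},"j":{"a":31,"bry":88,"wc":3}},"nw":{"mag":[6,27],"rvl":{"d":91,"wrh":23}},"x":{"h":[95,99,27,34],"j":{"gl":72,"nmq":16},"no":{"ao":1,"hcq":58,"p":9,"sqf":50},"w":{"a":84,"ico":58,"tvk":40}}}
After op 3 (remove /exy/i/pio): {"exy":{"c":{"e":30,"f":8,"fq":5,"w":72},"e":{"cv":26,"k":18,"ne":74},"i":{"d":27,"mz":11,"oxx":38},"j":{"a":31,"bry":88,"wc":3}},"nw":{"mag":[6,27],"rvl":{"d":91,"wrh":23}},"x":{"h":[95,99,27,34],"j":{"gl":72,"nmq":16},"no":{"ao":1,"hcq":58,"p":9,"sqf":50},"w":{"a":84,"ico":58,"tvk":40}}}
After op 4 (add /x/w/ax 99): {"exy":{"c":{"e":30,"f":8,"fq":5,"w":72},"e":{"cv":26,"k":18,"ne":74},"i":{"d":27,"mz":11,"oxx":38},"j":{"a":31,"bry":88,"wc":3}},"nw":{"mag":[6,27],"rvl":{"d":91,"wrh":23}},"x":{"h":[95,99,27,34],"j":{"gl":72,"nmq":16},"no":{"ao":1,"hcq":58,"p":9,"sqf":50},"w":{"a":84,"ax":99,"ico":58,"tvk":40}}}
After op 5 (remove /exy/i/oxx): {"exy":{"c":{"e":30,"f":8,"fq":5,"w":72},"e":{"cv":26,"k":18,"ne":74},"i":{"d":27,"mz":11},"j":{"a":31,"bry":88,"wc":3}},"nw":{"mag":[6,27],"rvl":{"d":91,"wrh":23}},"x":{"h":[95,99,27,34],"j":{"gl":72,"nmq":16},"no":{"ao":1,"hcq":58,"p":9,"sqf":50},"w":{"a":84,"ax":99,"ico":58,"tvk":40}}}
Value at /x/w/ax: 99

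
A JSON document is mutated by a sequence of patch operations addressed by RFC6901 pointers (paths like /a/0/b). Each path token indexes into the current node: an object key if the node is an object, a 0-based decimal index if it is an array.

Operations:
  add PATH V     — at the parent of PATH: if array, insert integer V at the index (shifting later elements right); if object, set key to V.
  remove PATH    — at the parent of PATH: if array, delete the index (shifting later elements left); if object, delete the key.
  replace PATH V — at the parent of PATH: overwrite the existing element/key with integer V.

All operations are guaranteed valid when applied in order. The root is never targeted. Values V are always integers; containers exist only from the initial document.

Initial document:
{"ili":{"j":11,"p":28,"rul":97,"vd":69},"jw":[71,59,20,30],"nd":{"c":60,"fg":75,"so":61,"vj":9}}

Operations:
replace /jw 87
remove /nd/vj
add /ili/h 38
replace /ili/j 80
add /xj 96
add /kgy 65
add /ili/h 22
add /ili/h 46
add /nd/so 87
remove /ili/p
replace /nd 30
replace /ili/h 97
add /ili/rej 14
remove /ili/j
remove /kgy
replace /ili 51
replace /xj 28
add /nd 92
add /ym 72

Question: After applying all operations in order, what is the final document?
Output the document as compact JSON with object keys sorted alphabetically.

Answer: {"ili":51,"jw":87,"nd":92,"xj":28,"ym":72}

Derivation:
After op 1 (replace /jw 87): {"ili":{"j":11,"p":28,"rul":97,"vd":69},"jw":87,"nd":{"c":60,"fg":75,"so":61,"vj":9}}
After op 2 (remove /nd/vj): {"ili":{"j":11,"p":28,"rul":97,"vd":69},"jw":87,"nd":{"c":60,"fg":75,"so":61}}
After op 3 (add /ili/h 38): {"ili":{"h":38,"j":11,"p":28,"rul":97,"vd":69},"jw":87,"nd":{"c":60,"fg":75,"so":61}}
After op 4 (replace /ili/j 80): {"ili":{"h":38,"j":80,"p":28,"rul":97,"vd":69},"jw":87,"nd":{"c":60,"fg":75,"so":61}}
After op 5 (add /xj 96): {"ili":{"h":38,"j":80,"p":28,"rul":97,"vd":69},"jw":87,"nd":{"c":60,"fg":75,"so":61},"xj":96}
After op 6 (add /kgy 65): {"ili":{"h":38,"j":80,"p":28,"rul":97,"vd":69},"jw":87,"kgy":65,"nd":{"c":60,"fg":75,"so":61},"xj":96}
After op 7 (add /ili/h 22): {"ili":{"h":22,"j":80,"p":28,"rul":97,"vd":69},"jw":87,"kgy":65,"nd":{"c":60,"fg":75,"so":61},"xj":96}
After op 8 (add /ili/h 46): {"ili":{"h":46,"j":80,"p":28,"rul":97,"vd":69},"jw":87,"kgy":65,"nd":{"c":60,"fg":75,"so":61},"xj":96}
After op 9 (add /nd/so 87): {"ili":{"h":46,"j":80,"p":28,"rul":97,"vd":69},"jw":87,"kgy":65,"nd":{"c":60,"fg":75,"so":87},"xj":96}
After op 10 (remove /ili/p): {"ili":{"h":46,"j":80,"rul":97,"vd":69},"jw":87,"kgy":65,"nd":{"c":60,"fg":75,"so":87},"xj":96}
After op 11 (replace /nd 30): {"ili":{"h":46,"j":80,"rul":97,"vd":69},"jw":87,"kgy":65,"nd":30,"xj":96}
After op 12 (replace /ili/h 97): {"ili":{"h":97,"j":80,"rul":97,"vd":69},"jw":87,"kgy":65,"nd":30,"xj":96}
After op 13 (add /ili/rej 14): {"ili":{"h":97,"j":80,"rej":14,"rul":97,"vd":69},"jw":87,"kgy":65,"nd":30,"xj":96}
After op 14 (remove /ili/j): {"ili":{"h":97,"rej":14,"rul":97,"vd":69},"jw":87,"kgy":65,"nd":30,"xj":96}
After op 15 (remove /kgy): {"ili":{"h":97,"rej":14,"rul":97,"vd":69},"jw":87,"nd":30,"xj":96}
After op 16 (replace /ili 51): {"ili":51,"jw":87,"nd":30,"xj":96}
After op 17 (replace /xj 28): {"ili":51,"jw":87,"nd":30,"xj":28}
After op 18 (add /nd 92): {"ili":51,"jw":87,"nd":92,"xj":28}
After op 19 (add /ym 72): {"ili":51,"jw":87,"nd":92,"xj":28,"ym":72}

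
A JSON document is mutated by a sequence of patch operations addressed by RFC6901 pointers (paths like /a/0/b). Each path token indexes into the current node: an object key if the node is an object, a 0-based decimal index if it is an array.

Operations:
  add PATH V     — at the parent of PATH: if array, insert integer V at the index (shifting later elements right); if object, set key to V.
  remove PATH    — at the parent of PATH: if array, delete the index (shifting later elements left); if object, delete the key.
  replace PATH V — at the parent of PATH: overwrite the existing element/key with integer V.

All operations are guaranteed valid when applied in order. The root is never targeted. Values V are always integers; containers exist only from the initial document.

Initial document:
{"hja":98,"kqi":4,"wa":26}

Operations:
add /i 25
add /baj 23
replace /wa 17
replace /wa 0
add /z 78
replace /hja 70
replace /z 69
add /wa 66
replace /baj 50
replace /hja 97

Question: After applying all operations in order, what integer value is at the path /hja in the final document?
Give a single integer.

Answer: 97

Derivation:
After op 1 (add /i 25): {"hja":98,"i":25,"kqi":4,"wa":26}
After op 2 (add /baj 23): {"baj":23,"hja":98,"i":25,"kqi":4,"wa":26}
After op 3 (replace /wa 17): {"baj":23,"hja":98,"i":25,"kqi":4,"wa":17}
After op 4 (replace /wa 0): {"baj":23,"hja":98,"i":25,"kqi":4,"wa":0}
After op 5 (add /z 78): {"baj":23,"hja":98,"i":25,"kqi":4,"wa":0,"z":78}
After op 6 (replace /hja 70): {"baj":23,"hja":70,"i":25,"kqi":4,"wa":0,"z":78}
After op 7 (replace /z 69): {"baj":23,"hja":70,"i":25,"kqi":4,"wa":0,"z":69}
After op 8 (add /wa 66): {"baj":23,"hja":70,"i":25,"kqi":4,"wa":66,"z":69}
After op 9 (replace /baj 50): {"baj":50,"hja":70,"i":25,"kqi":4,"wa":66,"z":69}
After op 10 (replace /hja 97): {"baj":50,"hja":97,"i":25,"kqi":4,"wa":66,"z":69}
Value at /hja: 97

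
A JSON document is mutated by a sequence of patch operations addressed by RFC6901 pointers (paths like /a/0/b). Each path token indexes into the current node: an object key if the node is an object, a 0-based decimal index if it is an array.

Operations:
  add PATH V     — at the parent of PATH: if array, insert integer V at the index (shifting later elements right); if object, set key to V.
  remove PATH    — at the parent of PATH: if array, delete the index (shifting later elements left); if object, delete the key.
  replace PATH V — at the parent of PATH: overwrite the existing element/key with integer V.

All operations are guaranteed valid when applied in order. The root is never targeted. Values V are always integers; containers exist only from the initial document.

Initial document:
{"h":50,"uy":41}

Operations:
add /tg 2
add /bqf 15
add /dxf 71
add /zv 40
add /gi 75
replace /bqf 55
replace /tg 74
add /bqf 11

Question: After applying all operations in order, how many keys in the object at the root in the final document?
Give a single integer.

After op 1 (add /tg 2): {"h":50,"tg":2,"uy":41}
After op 2 (add /bqf 15): {"bqf":15,"h":50,"tg":2,"uy":41}
After op 3 (add /dxf 71): {"bqf":15,"dxf":71,"h":50,"tg":2,"uy":41}
After op 4 (add /zv 40): {"bqf":15,"dxf":71,"h":50,"tg":2,"uy":41,"zv":40}
After op 5 (add /gi 75): {"bqf":15,"dxf":71,"gi":75,"h":50,"tg":2,"uy":41,"zv":40}
After op 6 (replace /bqf 55): {"bqf":55,"dxf":71,"gi":75,"h":50,"tg":2,"uy":41,"zv":40}
After op 7 (replace /tg 74): {"bqf":55,"dxf":71,"gi":75,"h":50,"tg":74,"uy":41,"zv":40}
After op 8 (add /bqf 11): {"bqf":11,"dxf":71,"gi":75,"h":50,"tg":74,"uy":41,"zv":40}
Size at the root: 7

Answer: 7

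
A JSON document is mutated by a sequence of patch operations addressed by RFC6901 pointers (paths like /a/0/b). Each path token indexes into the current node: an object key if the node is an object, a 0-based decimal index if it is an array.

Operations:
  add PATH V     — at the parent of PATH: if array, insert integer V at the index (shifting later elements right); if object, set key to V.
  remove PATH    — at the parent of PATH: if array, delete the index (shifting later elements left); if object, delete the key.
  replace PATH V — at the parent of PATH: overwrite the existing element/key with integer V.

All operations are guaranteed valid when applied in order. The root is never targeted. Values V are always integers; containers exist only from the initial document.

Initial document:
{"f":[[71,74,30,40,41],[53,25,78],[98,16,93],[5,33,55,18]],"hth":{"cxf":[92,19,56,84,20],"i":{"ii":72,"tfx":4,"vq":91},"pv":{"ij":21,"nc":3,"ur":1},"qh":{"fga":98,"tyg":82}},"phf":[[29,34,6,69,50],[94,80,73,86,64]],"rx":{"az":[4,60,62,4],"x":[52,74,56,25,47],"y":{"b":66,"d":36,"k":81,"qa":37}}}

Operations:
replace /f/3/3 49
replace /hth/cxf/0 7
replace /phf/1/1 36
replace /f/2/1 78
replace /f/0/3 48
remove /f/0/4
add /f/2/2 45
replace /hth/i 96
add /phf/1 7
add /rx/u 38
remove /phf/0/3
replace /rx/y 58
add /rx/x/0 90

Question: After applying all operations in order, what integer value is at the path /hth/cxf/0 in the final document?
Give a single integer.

After op 1 (replace /f/3/3 49): {"f":[[71,74,30,40,41],[53,25,78],[98,16,93],[5,33,55,49]],"hth":{"cxf":[92,19,56,84,20],"i":{"ii":72,"tfx":4,"vq":91},"pv":{"ij":21,"nc":3,"ur":1},"qh":{"fga":98,"tyg":82}},"phf":[[29,34,6,69,50],[94,80,73,86,64]],"rx":{"az":[4,60,62,4],"x":[52,74,56,25,47],"y":{"b":66,"d":36,"k":81,"qa":37}}}
After op 2 (replace /hth/cxf/0 7): {"f":[[71,74,30,40,41],[53,25,78],[98,16,93],[5,33,55,49]],"hth":{"cxf":[7,19,56,84,20],"i":{"ii":72,"tfx":4,"vq":91},"pv":{"ij":21,"nc":3,"ur":1},"qh":{"fga":98,"tyg":82}},"phf":[[29,34,6,69,50],[94,80,73,86,64]],"rx":{"az":[4,60,62,4],"x":[52,74,56,25,47],"y":{"b":66,"d":36,"k":81,"qa":37}}}
After op 3 (replace /phf/1/1 36): {"f":[[71,74,30,40,41],[53,25,78],[98,16,93],[5,33,55,49]],"hth":{"cxf":[7,19,56,84,20],"i":{"ii":72,"tfx":4,"vq":91},"pv":{"ij":21,"nc":3,"ur":1},"qh":{"fga":98,"tyg":82}},"phf":[[29,34,6,69,50],[94,36,73,86,64]],"rx":{"az":[4,60,62,4],"x":[52,74,56,25,47],"y":{"b":66,"d":36,"k":81,"qa":37}}}
After op 4 (replace /f/2/1 78): {"f":[[71,74,30,40,41],[53,25,78],[98,78,93],[5,33,55,49]],"hth":{"cxf":[7,19,56,84,20],"i":{"ii":72,"tfx":4,"vq":91},"pv":{"ij":21,"nc":3,"ur":1},"qh":{"fga":98,"tyg":82}},"phf":[[29,34,6,69,50],[94,36,73,86,64]],"rx":{"az":[4,60,62,4],"x":[52,74,56,25,47],"y":{"b":66,"d":36,"k":81,"qa":37}}}
After op 5 (replace /f/0/3 48): {"f":[[71,74,30,48,41],[53,25,78],[98,78,93],[5,33,55,49]],"hth":{"cxf":[7,19,56,84,20],"i":{"ii":72,"tfx":4,"vq":91},"pv":{"ij":21,"nc":3,"ur":1},"qh":{"fga":98,"tyg":82}},"phf":[[29,34,6,69,50],[94,36,73,86,64]],"rx":{"az":[4,60,62,4],"x":[52,74,56,25,47],"y":{"b":66,"d":36,"k":81,"qa":37}}}
After op 6 (remove /f/0/4): {"f":[[71,74,30,48],[53,25,78],[98,78,93],[5,33,55,49]],"hth":{"cxf":[7,19,56,84,20],"i":{"ii":72,"tfx":4,"vq":91},"pv":{"ij":21,"nc":3,"ur":1},"qh":{"fga":98,"tyg":82}},"phf":[[29,34,6,69,50],[94,36,73,86,64]],"rx":{"az":[4,60,62,4],"x":[52,74,56,25,47],"y":{"b":66,"d":36,"k":81,"qa":37}}}
After op 7 (add /f/2/2 45): {"f":[[71,74,30,48],[53,25,78],[98,78,45,93],[5,33,55,49]],"hth":{"cxf":[7,19,56,84,20],"i":{"ii":72,"tfx":4,"vq":91},"pv":{"ij":21,"nc":3,"ur":1},"qh":{"fga":98,"tyg":82}},"phf":[[29,34,6,69,50],[94,36,73,86,64]],"rx":{"az":[4,60,62,4],"x":[52,74,56,25,47],"y":{"b":66,"d":36,"k":81,"qa":37}}}
After op 8 (replace /hth/i 96): {"f":[[71,74,30,48],[53,25,78],[98,78,45,93],[5,33,55,49]],"hth":{"cxf":[7,19,56,84,20],"i":96,"pv":{"ij":21,"nc":3,"ur":1},"qh":{"fga":98,"tyg":82}},"phf":[[29,34,6,69,50],[94,36,73,86,64]],"rx":{"az":[4,60,62,4],"x":[52,74,56,25,47],"y":{"b":66,"d":36,"k":81,"qa":37}}}
After op 9 (add /phf/1 7): {"f":[[71,74,30,48],[53,25,78],[98,78,45,93],[5,33,55,49]],"hth":{"cxf":[7,19,56,84,20],"i":96,"pv":{"ij":21,"nc":3,"ur":1},"qh":{"fga":98,"tyg":82}},"phf":[[29,34,6,69,50],7,[94,36,73,86,64]],"rx":{"az":[4,60,62,4],"x":[52,74,56,25,47],"y":{"b":66,"d":36,"k":81,"qa":37}}}
After op 10 (add /rx/u 38): {"f":[[71,74,30,48],[53,25,78],[98,78,45,93],[5,33,55,49]],"hth":{"cxf":[7,19,56,84,20],"i":96,"pv":{"ij":21,"nc":3,"ur":1},"qh":{"fga":98,"tyg":82}},"phf":[[29,34,6,69,50],7,[94,36,73,86,64]],"rx":{"az":[4,60,62,4],"u":38,"x":[52,74,56,25,47],"y":{"b":66,"d":36,"k":81,"qa":37}}}
After op 11 (remove /phf/0/3): {"f":[[71,74,30,48],[53,25,78],[98,78,45,93],[5,33,55,49]],"hth":{"cxf":[7,19,56,84,20],"i":96,"pv":{"ij":21,"nc":3,"ur":1},"qh":{"fga":98,"tyg":82}},"phf":[[29,34,6,50],7,[94,36,73,86,64]],"rx":{"az":[4,60,62,4],"u":38,"x":[52,74,56,25,47],"y":{"b":66,"d":36,"k":81,"qa":37}}}
After op 12 (replace /rx/y 58): {"f":[[71,74,30,48],[53,25,78],[98,78,45,93],[5,33,55,49]],"hth":{"cxf":[7,19,56,84,20],"i":96,"pv":{"ij":21,"nc":3,"ur":1},"qh":{"fga":98,"tyg":82}},"phf":[[29,34,6,50],7,[94,36,73,86,64]],"rx":{"az":[4,60,62,4],"u":38,"x":[52,74,56,25,47],"y":58}}
After op 13 (add /rx/x/0 90): {"f":[[71,74,30,48],[53,25,78],[98,78,45,93],[5,33,55,49]],"hth":{"cxf":[7,19,56,84,20],"i":96,"pv":{"ij":21,"nc":3,"ur":1},"qh":{"fga":98,"tyg":82}},"phf":[[29,34,6,50],7,[94,36,73,86,64]],"rx":{"az":[4,60,62,4],"u":38,"x":[90,52,74,56,25,47],"y":58}}
Value at /hth/cxf/0: 7

Answer: 7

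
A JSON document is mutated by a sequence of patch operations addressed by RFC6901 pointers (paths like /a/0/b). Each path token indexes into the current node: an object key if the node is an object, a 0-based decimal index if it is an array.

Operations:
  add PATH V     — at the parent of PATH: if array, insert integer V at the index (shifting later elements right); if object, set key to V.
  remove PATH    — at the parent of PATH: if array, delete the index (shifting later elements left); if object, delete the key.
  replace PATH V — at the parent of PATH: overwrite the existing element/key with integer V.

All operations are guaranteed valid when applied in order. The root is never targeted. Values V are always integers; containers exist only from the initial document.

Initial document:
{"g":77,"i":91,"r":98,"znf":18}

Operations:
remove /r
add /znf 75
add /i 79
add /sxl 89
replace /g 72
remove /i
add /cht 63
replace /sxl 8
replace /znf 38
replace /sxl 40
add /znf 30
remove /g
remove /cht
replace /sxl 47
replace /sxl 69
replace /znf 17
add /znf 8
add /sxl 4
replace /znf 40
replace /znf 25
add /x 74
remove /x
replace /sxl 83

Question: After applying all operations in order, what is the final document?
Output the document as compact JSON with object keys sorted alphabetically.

After op 1 (remove /r): {"g":77,"i":91,"znf":18}
After op 2 (add /znf 75): {"g":77,"i":91,"znf":75}
After op 3 (add /i 79): {"g":77,"i":79,"znf":75}
After op 4 (add /sxl 89): {"g":77,"i":79,"sxl":89,"znf":75}
After op 5 (replace /g 72): {"g":72,"i":79,"sxl":89,"znf":75}
After op 6 (remove /i): {"g":72,"sxl":89,"znf":75}
After op 7 (add /cht 63): {"cht":63,"g":72,"sxl":89,"znf":75}
After op 8 (replace /sxl 8): {"cht":63,"g":72,"sxl":8,"znf":75}
After op 9 (replace /znf 38): {"cht":63,"g":72,"sxl":8,"znf":38}
After op 10 (replace /sxl 40): {"cht":63,"g":72,"sxl":40,"znf":38}
After op 11 (add /znf 30): {"cht":63,"g":72,"sxl":40,"znf":30}
After op 12 (remove /g): {"cht":63,"sxl":40,"znf":30}
After op 13 (remove /cht): {"sxl":40,"znf":30}
After op 14 (replace /sxl 47): {"sxl":47,"znf":30}
After op 15 (replace /sxl 69): {"sxl":69,"znf":30}
After op 16 (replace /znf 17): {"sxl":69,"znf":17}
After op 17 (add /znf 8): {"sxl":69,"znf":8}
After op 18 (add /sxl 4): {"sxl":4,"znf":8}
After op 19 (replace /znf 40): {"sxl":4,"znf":40}
After op 20 (replace /znf 25): {"sxl":4,"znf":25}
After op 21 (add /x 74): {"sxl":4,"x":74,"znf":25}
After op 22 (remove /x): {"sxl":4,"znf":25}
After op 23 (replace /sxl 83): {"sxl":83,"znf":25}

Answer: {"sxl":83,"znf":25}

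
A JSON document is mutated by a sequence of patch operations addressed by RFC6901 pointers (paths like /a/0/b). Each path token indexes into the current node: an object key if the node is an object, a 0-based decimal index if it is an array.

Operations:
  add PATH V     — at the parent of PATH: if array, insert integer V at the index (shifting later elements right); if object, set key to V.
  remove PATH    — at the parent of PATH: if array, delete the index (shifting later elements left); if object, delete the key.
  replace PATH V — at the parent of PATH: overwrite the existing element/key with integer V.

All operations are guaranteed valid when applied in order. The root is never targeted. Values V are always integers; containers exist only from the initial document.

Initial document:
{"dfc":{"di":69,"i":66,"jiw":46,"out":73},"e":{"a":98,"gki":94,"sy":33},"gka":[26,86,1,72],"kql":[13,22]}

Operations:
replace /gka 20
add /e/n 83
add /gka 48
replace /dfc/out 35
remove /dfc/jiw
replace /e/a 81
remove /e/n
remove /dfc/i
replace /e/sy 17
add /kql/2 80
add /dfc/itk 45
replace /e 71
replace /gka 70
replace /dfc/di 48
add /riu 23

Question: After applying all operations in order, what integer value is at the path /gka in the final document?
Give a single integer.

Answer: 70

Derivation:
After op 1 (replace /gka 20): {"dfc":{"di":69,"i":66,"jiw":46,"out":73},"e":{"a":98,"gki":94,"sy":33},"gka":20,"kql":[13,22]}
After op 2 (add /e/n 83): {"dfc":{"di":69,"i":66,"jiw":46,"out":73},"e":{"a":98,"gki":94,"n":83,"sy":33},"gka":20,"kql":[13,22]}
After op 3 (add /gka 48): {"dfc":{"di":69,"i":66,"jiw":46,"out":73},"e":{"a":98,"gki":94,"n":83,"sy":33},"gka":48,"kql":[13,22]}
After op 4 (replace /dfc/out 35): {"dfc":{"di":69,"i":66,"jiw":46,"out":35},"e":{"a":98,"gki":94,"n":83,"sy":33},"gka":48,"kql":[13,22]}
After op 5 (remove /dfc/jiw): {"dfc":{"di":69,"i":66,"out":35},"e":{"a":98,"gki":94,"n":83,"sy":33},"gka":48,"kql":[13,22]}
After op 6 (replace /e/a 81): {"dfc":{"di":69,"i":66,"out":35},"e":{"a":81,"gki":94,"n":83,"sy":33},"gka":48,"kql":[13,22]}
After op 7 (remove /e/n): {"dfc":{"di":69,"i":66,"out":35},"e":{"a":81,"gki":94,"sy":33},"gka":48,"kql":[13,22]}
After op 8 (remove /dfc/i): {"dfc":{"di":69,"out":35},"e":{"a":81,"gki":94,"sy":33},"gka":48,"kql":[13,22]}
After op 9 (replace /e/sy 17): {"dfc":{"di":69,"out":35},"e":{"a":81,"gki":94,"sy":17},"gka":48,"kql":[13,22]}
After op 10 (add /kql/2 80): {"dfc":{"di":69,"out":35},"e":{"a":81,"gki":94,"sy":17},"gka":48,"kql":[13,22,80]}
After op 11 (add /dfc/itk 45): {"dfc":{"di":69,"itk":45,"out":35},"e":{"a":81,"gki":94,"sy":17},"gka":48,"kql":[13,22,80]}
After op 12 (replace /e 71): {"dfc":{"di":69,"itk":45,"out":35},"e":71,"gka":48,"kql":[13,22,80]}
After op 13 (replace /gka 70): {"dfc":{"di":69,"itk":45,"out":35},"e":71,"gka":70,"kql":[13,22,80]}
After op 14 (replace /dfc/di 48): {"dfc":{"di":48,"itk":45,"out":35},"e":71,"gka":70,"kql":[13,22,80]}
After op 15 (add /riu 23): {"dfc":{"di":48,"itk":45,"out":35},"e":71,"gka":70,"kql":[13,22,80],"riu":23}
Value at /gka: 70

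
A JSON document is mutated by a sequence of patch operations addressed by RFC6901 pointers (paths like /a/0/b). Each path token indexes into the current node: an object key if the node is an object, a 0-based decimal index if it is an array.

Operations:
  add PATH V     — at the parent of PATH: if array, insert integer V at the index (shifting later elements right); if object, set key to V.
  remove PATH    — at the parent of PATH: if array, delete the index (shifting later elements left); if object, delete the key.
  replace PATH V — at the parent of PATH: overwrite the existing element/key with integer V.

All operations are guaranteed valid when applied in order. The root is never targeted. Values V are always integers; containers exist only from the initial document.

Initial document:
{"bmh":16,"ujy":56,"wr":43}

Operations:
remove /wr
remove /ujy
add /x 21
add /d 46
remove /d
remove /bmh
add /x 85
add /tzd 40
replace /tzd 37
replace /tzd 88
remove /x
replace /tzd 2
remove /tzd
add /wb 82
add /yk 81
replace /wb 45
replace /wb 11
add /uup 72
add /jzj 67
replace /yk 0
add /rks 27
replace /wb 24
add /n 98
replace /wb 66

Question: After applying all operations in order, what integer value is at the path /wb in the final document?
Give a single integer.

After op 1 (remove /wr): {"bmh":16,"ujy":56}
After op 2 (remove /ujy): {"bmh":16}
After op 3 (add /x 21): {"bmh":16,"x":21}
After op 4 (add /d 46): {"bmh":16,"d":46,"x":21}
After op 5 (remove /d): {"bmh":16,"x":21}
After op 6 (remove /bmh): {"x":21}
After op 7 (add /x 85): {"x":85}
After op 8 (add /tzd 40): {"tzd":40,"x":85}
After op 9 (replace /tzd 37): {"tzd":37,"x":85}
After op 10 (replace /tzd 88): {"tzd":88,"x":85}
After op 11 (remove /x): {"tzd":88}
After op 12 (replace /tzd 2): {"tzd":2}
After op 13 (remove /tzd): {}
After op 14 (add /wb 82): {"wb":82}
After op 15 (add /yk 81): {"wb":82,"yk":81}
After op 16 (replace /wb 45): {"wb":45,"yk":81}
After op 17 (replace /wb 11): {"wb":11,"yk":81}
After op 18 (add /uup 72): {"uup":72,"wb":11,"yk":81}
After op 19 (add /jzj 67): {"jzj":67,"uup":72,"wb":11,"yk":81}
After op 20 (replace /yk 0): {"jzj":67,"uup":72,"wb":11,"yk":0}
After op 21 (add /rks 27): {"jzj":67,"rks":27,"uup":72,"wb":11,"yk":0}
After op 22 (replace /wb 24): {"jzj":67,"rks":27,"uup":72,"wb":24,"yk":0}
After op 23 (add /n 98): {"jzj":67,"n":98,"rks":27,"uup":72,"wb":24,"yk":0}
After op 24 (replace /wb 66): {"jzj":67,"n":98,"rks":27,"uup":72,"wb":66,"yk":0}
Value at /wb: 66

Answer: 66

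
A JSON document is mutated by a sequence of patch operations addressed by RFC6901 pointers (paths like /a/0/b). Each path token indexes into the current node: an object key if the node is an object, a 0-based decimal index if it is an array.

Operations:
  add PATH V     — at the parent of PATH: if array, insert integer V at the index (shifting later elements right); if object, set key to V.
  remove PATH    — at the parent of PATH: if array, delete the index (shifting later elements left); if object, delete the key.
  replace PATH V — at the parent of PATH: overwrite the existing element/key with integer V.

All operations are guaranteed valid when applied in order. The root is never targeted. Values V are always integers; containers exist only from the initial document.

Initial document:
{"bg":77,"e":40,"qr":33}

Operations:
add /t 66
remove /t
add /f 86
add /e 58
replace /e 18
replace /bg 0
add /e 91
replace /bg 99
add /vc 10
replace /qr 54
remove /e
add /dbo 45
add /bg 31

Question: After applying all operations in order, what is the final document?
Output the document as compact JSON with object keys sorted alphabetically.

After op 1 (add /t 66): {"bg":77,"e":40,"qr":33,"t":66}
After op 2 (remove /t): {"bg":77,"e":40,"qr":33}
After op 3 (add /f 86): {"bg":77,"e":40,"f":86,"qr":33}
After op 4 (add /e 58): {"bg":77,"e":58,"f":86,"qr":33}
After op 5 (replace /e 18): {"bg":77,"e":18,"f":86,"qr":33}
After op 6 (replace /bg 0): {"bg":0,"e":18,"f":86,"qr":33}
After op 7 (add /e 91): {"bg":0,"e":91,"f":86,"qr":33}
After op 8 (replace /bg 99): {"bg":99,"e":91,"f":86,"qr":33}
After op 9 (add /vc 10): {"bg":99,"e":91,"f":86,"qr":33,"vc":10}
After op 10 (replace /qr 54): {"bg":99,"e":91,"f":86,"qr":54,"vc":10}
After op 11 (remove /e): {"bg":99,"f":86,"qr":54,"vc":10}
After op 12 (add /dbo 45): {"bg":99,"dbo":45,"f":86,"qr":54,"vc":10}
After op 13 (add /bg 31): {"bg":31,"dbo":45,"f":86,"qr":54,"vc":10}

Answer: {"bg":31,"dbo":45,"f":86,"qr":54,"vc":10}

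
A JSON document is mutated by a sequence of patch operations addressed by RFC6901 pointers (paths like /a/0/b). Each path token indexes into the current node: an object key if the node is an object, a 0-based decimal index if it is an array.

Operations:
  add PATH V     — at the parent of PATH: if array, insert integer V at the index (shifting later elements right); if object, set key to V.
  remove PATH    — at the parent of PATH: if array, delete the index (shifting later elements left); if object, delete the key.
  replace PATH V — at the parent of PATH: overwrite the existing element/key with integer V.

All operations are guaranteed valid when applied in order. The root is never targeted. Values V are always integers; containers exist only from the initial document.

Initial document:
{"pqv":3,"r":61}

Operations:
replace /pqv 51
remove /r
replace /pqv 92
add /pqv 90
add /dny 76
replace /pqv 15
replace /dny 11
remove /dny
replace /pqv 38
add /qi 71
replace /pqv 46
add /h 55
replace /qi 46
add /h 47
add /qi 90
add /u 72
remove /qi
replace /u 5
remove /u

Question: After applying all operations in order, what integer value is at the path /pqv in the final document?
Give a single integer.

After op 1 (replace /pqv 51): {"pqv":51,"r":61}
After op 2 (remove /r): {"pqv":51}
After op 3 (replace /pqv 92): {"pqv":92}
After op 4 (add /pqv 90): {"pqv":90}
After op 5 (add /dny 76): {"dny":76,"pqv":90}
After op 6 (replace /pqv 15): {"dny":76,"pqv":15}
After op 7 (replace /dny 11): {"dny":11,"pqv":15}
After op 8 (remove /dny): {"pqv":15}
After op 9 (replace /pqv 38): {"pqv":38}
After op 10 (add /qi 71): {"pqv":38,"qi":71}
After op 11 (replace /pqv 46): {"pqv":46,"qi":71}
After op 12 (add /h 55): {"h":55,"pqv":46,"qi":71}
After op 13 (replace /qi 46): {"h":55,"pqv":46,"qi":46}
After op 14 (add /h 47): {"h":47,"pqv":46,"qi":46}
After op 15 (add /qi 90): {"h":47,"pqv":46,"qi":90}
After op 16 (add /u 72): {"h":47,"pqv":46,"qi":90,"u":72}
After op 17 (remove /qi): {"h":47,"pqv":46,"u":72}
After op 18 (replace /u 5): {"h":47,"pqv":46,"u":5}
After op 19 (remove /u): {"h":47,"pqv":46}
Value at /pqv: 46

Answer: 46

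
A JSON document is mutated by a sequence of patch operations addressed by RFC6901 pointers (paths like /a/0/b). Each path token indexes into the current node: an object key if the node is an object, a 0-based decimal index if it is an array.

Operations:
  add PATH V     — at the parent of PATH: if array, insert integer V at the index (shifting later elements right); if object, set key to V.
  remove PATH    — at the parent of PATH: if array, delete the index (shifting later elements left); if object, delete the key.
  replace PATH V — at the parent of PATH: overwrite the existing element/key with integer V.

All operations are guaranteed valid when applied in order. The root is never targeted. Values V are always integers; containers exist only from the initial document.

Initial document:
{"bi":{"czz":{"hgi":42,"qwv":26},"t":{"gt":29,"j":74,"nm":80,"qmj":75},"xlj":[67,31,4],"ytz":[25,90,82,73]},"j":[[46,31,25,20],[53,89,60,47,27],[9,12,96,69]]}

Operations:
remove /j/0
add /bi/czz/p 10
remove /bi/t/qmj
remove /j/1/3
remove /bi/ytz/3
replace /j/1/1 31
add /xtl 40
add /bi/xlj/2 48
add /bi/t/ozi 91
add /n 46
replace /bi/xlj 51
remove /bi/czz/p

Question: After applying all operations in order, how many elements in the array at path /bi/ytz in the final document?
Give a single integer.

Answer: 3

Derivation:
After op 1 (remove /j/0): {"bi":{"czz":{"hgi":42,"qwv":26},"t":{"gt":29,"j":74,"nm":80,"qmj":75},"xlj":[67,31,4],"ytz":[25,90,82,73]},"j":[[53,89,60,47,27],[9,12,96,69]]}
After op 2 (add /bi/czz/p 10): {"bi":{"czz":{"hgi":42,"p":10,"qwv":26},"t":{"gt":29,"j":74,"nm":80,"qmj":75},"xlj":[67,31,4],"ytz":[25,90,82,73]},"j":[[53,89,60,47,27],[9,12,96,69]]}
After op 3 (remove /bi/t/qmj): {"bi":{"czz":{"hgi":42,"p":10,"qwv":26},"t":{"gt":29,"j":74,"nm":80},"xlj":[67,31,4],"ytz":[25,90,82,73]},"j":[[53,89,60,47,27],[9,12,96,69]]}
After op 4 (remove /j/1/3): {"bi":{"czz":{"hgi":42,"p":10,"qwv":26},"t":{"gt":29,"j":74,"nm":80},"xlj":[67,31,4],"ytz":[25,90,82,73]},"j":[[53,89,60,47,27],[9,12,96]]}
After op 5 (remove /bi/ytz/3): {"bi":{"czz":{"hgi":42,"p":10,"qwv":26},"t":{"gt":29,"j":74,"nm":80},"xlj":[67,31,4],"ytz":[25,90,82]},"j":[[53,89,60,47,27],[9,12,96]]}
After op 6 (replace /j/1/1 31): {"bi":{"czz":{"hgi":42,"p":10,"qwv":26},"t":{"gt":29,"j":74,"nm":80},"xlj":[67,31,4],"ytz":[25,90,82]},"j":[[53,89,60,47,27],[9,31,96]]}
After op 7 (add /xtl 40): {"bi":{"czz":{"hgi":42,"p":10,"qwv":26},"t":{"gt":29,"j":74,"nm":80},"xlj":[67,31,4],"ytz":[25,90,82]},"j":[[53,89,60,47,27],[9,31,96]],"xtl":40}
After op 8 (add /bi/xlj/2 48): {"bi":{"czz":{"hgi":42,"p":10,"qwv":26},"t":{"gt":29,"j":74,"nm":80},"xlj":[67,31,48,4],"ytz":[25,90,82]},"j":[[53,89,60,47,27],[9,31,96]],"xtl":40}
After op 9 (add /bi/t/ozi 91): {"bi":{"czz":{"hgi":42,"p":10,"qwv":26},"t":{"gt":29,"j":74,"nm":80,"ozi":91},"xlj":[67,31,48,4],"ytz":[25,90,82]},"j":[[53,89,60,47,27],[9,31,96]],"xtl":40}
After op 10 (add /n 46): {"bi":{"czz":{"hgi":42,"p":10,"qwv":26},"t":{"gt":29,"j":74,"nm":80,"ozi":91},"xlj":[67,31,48,4],"ytz":[25,90,82]},"j":[[53,89,60,47,27],[9,31,96]],"n":46,"xtl":40}
After op 11 (replace /bi/xlj 51): {"bi":{"czz":{"hgi":42,"p":10,"qwv":26},"t":{"gt":29,"j":74,"nm":80,"ozi":91},"xlj":51,"ytz":[25,90,82]},"j":[[53,89,60,47,27],[9,31,96]],"n":46,"xtl":40}
After op 12 (remove /bi/czz/p): {"bi":{"czz":{"hgi":42,"qwv":26},"t":{"gt":29,"j":74,"nm":80,"ozi":91},"xlj":51,"ytz":[25,90,82]},"j":[[53,89,60,47,27],[9,31,96]],"n":46,"xtl":40}
Size at path /bi/ytz: 3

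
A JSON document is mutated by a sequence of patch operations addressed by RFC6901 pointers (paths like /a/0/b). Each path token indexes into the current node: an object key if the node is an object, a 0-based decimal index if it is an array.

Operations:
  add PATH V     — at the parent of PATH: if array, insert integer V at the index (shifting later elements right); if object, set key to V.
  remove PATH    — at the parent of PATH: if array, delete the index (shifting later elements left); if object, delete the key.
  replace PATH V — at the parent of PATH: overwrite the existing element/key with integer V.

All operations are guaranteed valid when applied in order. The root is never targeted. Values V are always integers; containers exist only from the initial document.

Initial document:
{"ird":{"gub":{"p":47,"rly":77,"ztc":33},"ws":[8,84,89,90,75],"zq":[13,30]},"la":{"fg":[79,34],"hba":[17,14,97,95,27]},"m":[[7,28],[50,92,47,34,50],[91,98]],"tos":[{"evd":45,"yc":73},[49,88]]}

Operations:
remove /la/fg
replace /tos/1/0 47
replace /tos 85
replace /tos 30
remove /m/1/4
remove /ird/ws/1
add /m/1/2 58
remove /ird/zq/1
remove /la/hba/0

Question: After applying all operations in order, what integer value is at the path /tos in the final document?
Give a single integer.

Answer: 30

Derivation:
After op 1 (remove /la/fg): {"ird":{"gub":{"p":47,"rly":77,"ztc":33},"ws":[8,84,89,90,75],"zq":[13,30]},"la":{"hba":[17,14,97,95,27]},"m":[[7,28],[50,92,47,34,50],[91,98]],"tos":[{"evd":45,"yc":73},[49,88]]}
After op 2 (replace /tos/1/0 47): {"ird":{"gub":{"p":47,"rly":77,"ztc":33},"ws":[8,84,89,90,75],"zq":[13,30]},"la":{"hba":[17,14,97,95,27]},"m":[[7,28],[50,92,47,34,50],[91,98]],"tos":[{"evd":45,"yc":73},[47,88]]}
After op 3 (replace /tos 85): {"ird":{"gub":{"p":47,"rly":77,"ztc":33},"ws":[8,84,89,90,75],"zq":[13,30]},"la":{"hba":[17,14,97,95,27]},"m":[[7,28],[50,92,47,34,50],[91,98]],"tos":85}
After op 4 (replace /tos 30): {"ird":{"gub":{"p":47,"rly":77,"ztc":33},"ws":[8,84,89,90,75],"zq":[13,30]},"la":{"hba":[17,14,97,95,27]},"m":[[7,28],[50,92,47,34,50],[91,98]],"tos":30}
After op 5 (remove /m/1/4): {"ird":{"gub":{"p":47,"rly":77,"ztc":33},"ws":[8,84,89,90,75],"zq":[13,30]},"la":{"hba":[17,14,97,95,27]},"m":[[7,28],[50,92,47,34],[91,98]],"tos":30}
After op 6 (remove /ird/ws/1): {"ird":{"gub":{"p":47,"rly":77,"ztc":33},"ws":[8,89,90,75],"zq":[13,30]},"la":{"hba":[17,14,97,95,27]},"m":[[7,28],[50,92,47,34],[91,98]],"tos":30}
After op 7 (add /m/1/2 58): {"ird":{"gub":{"p":47,"rly":77,"ztc":33},"ws":[8,89,90,75],"zq":[13,30]},"la":{"hba":[17,14,97,95,27]},"m":[[7,28],[50,92,58,47,34],[91,98]],"tos":30}
After op 8 (remove /ird/zq/1): {"ird":{"gub":{"p":47,"rly":77,"ztc":33},"ws":[8,89,90,75],"zq":[13]},"la":{"hba":[17,14,97,95,27]},"m":[[7,28],[50,92,58,47,34],[91,98]],"tos":30}
After op 9 (remove /la/hba/0): {"ird":{"gub":{"p":47,"rly":77,"ztc":33},"ws":[8,89,90,75],"zq":[13]},"la":{"hba":[14,97,95,27]},"m":[[7,28],[50,92,58,47,34],[91,98]],"tos":30}
Value at /tos: 30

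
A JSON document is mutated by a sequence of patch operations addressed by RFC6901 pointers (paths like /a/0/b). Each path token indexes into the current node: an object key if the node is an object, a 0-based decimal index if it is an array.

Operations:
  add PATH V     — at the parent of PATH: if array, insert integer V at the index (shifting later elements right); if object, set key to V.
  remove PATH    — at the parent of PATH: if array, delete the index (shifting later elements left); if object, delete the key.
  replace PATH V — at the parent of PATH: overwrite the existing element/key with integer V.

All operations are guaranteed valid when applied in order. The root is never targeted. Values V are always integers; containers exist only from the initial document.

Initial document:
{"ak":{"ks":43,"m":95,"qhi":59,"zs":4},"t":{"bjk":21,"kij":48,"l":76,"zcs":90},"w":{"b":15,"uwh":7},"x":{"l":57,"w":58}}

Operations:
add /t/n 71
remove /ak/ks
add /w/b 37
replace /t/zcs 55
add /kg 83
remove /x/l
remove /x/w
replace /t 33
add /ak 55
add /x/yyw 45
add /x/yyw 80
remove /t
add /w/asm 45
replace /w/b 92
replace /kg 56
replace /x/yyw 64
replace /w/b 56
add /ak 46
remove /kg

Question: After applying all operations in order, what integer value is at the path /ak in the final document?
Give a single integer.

After op 1 (add /t/n 71): {"ak":{"ks":43,"m":95,"qhi":59,"zs":4},"t":{"bjk":21,"kij":48,"l":76,"n":71,"zcs":90},"w":{"b":15,"uwh":7},"x":{"l":57,"w":58}}
After op 2 (remove /ak/ks): {"ak":{"m":95,"qhi":59,"zs":4},"t":{"bjk":21,"kij":48,"l":76,"n":71,"zcs":90},"w":{"b":15,"uwh":7},"x":{"l":57,"w":58}}
After op 3 (add /w/b 37): {"ak":{"m":95,"qhi":59,"zs":4},"t":{"bjk":21,"kij":48,"l":76,"n":71,"zcs":90},"w":{"b":37,"uwh":7},"x":{"l":57,"w":58}}
After op 4 (replace /t/zcs 55): {"ak":{"m":95,"qhi":59,"zs":4},"t":{"bjk":21,"kij":48,"l":76,"n":71,"zcs":55},"w":{"b":37,"uwh":7},"x":{"l":57,"w":58}}
After op 5 (add /kg 83): {"ak":{"m":95,"qhi":59,"zs":4},"kg":83,"t":{"bjk":21,"kij":48,"l":76,"n":71,"zcs":55},"w":{"b":37,"uwh":7},"x":{"l":57,"w":58}}
After op 6 (remove /x/l): {"ak":{"m":95,"qhi":59,"zs":4},"kg":83,"t":{"bjk":21,"kij":48,"l":76,"n":71,"zcs":55},"w":{"b":37,"uwh":7},"x":{"w":58}}
After op 7 (remove /x/w): {"ak":{"m":95,"qhi":59,"zs":4},"kg":83,"t":{"bjk":21,"kij":48,"l":76,"n":71,"zcs":55},"w":{"b":37,"uwh":7},"x":{}}
After op 8 (replace /t 33): {"ak":{"m":95,"qhi":59,"zs":4},"kg":83,"t":33,"w":{"b":37,"uwh":7},"x":{}}
After op 9 (add /ak 55): {"ak":55,"kg":83,"t":33,"w":{"b":37,"uwh":7},"x":{}}
After op 10 (add /x/yyw 45): {"ak":55,"kg":83,"t":33,"w":{"b":37,"uwh":7},"x":{"yyw":45}}
After op 11 (add /x/yyw 80): {"ak":55,"kg":83,"t":33,"w":{"b":37,"uwh":7},"x":{"yyw":80}}
After op 12 (remove /t): {"ak":55,"kg":83,"w":{"b":37,"uwh":7},"x":{"yyw":80}}
After op 13 (add /w/asm 45): {"ak":55,"kg":83,"w":{"asm":45,"b":37,"uwh":7},"x":{"yyw":80}}
After op 14 (replace /w/b 92): {"ak":55,"kg":83,"w":{"asm":45,"b":92,"uwh":7},"x":{"yyw":80}}
After op 15 (replace /kg 56): {"ak":55,"kg":56,"w":{"asm":45,"b":92,"uwh":7},"x":{"yyw":80}}
After op 16 (replace /x/yyw 64): {"ak":55,"kg":56,"w":{"asm":45,"b":92,"uwh":7},"x":{"yyw":64}}
After op 17 (replace /w/b 56): {"ak":55,"kg":56,"w":{"asm":45,"b":56,"uwh":7},"x":{"yyw":64}}
After op 18 (add /ak 46): {"ak":46,"kg":56,"w":{"asm":45,"b":56,"uwh":7},"x":{"yyw":64}}
After op 19 (remove /kg): {"ak":46,"w":{"asm":45,"b":56,"uwh":7},"x":{"yyw":64}}
Value at /ak: 46

Answer: 46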